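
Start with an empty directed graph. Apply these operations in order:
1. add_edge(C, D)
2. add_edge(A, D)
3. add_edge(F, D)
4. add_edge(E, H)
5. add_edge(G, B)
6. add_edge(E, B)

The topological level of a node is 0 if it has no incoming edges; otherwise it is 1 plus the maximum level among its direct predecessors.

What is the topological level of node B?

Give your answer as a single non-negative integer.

Op 1: add_edge(C, D). Edges now: 1
Op 2: add_edge(A, D). Edges now: 2
Op 3: add_edge(F, D). Edges now: 3
Op 4: add_edge(E, H). Edges now: 4
Op 5: add_edge(G, B). Edges now: 5
Op 6: add_edge(E, B). Edges now: 6
Compute levels (Kahn BFS):
  sources (in-degree 0): A, C, E, F, G
  process A: level=0
    A->D: in-degree(D)=2, level(D)>=1
  process C: level=0
    C->D: in-degree(D)=1, level(D)>=1
  process E: level=0
    E->B: in-degree(B)=1, level(B)>=1
    E->H: in-degree(H)=0, level(H)=1, enqueue
  process F: level=0
    F->D: in-degree(D)=0, level(D)=1, enqueue
  process G: level=0
    G->B: in-degree(B)=0, level(B)=1, enqueue
  process H: level=1
  process D: level=1
  process B: level=1
All levels: A:0, B:1, C:0, D:1, E:0, F:0, G:0, H:1
level(B) = 1

Answer: 1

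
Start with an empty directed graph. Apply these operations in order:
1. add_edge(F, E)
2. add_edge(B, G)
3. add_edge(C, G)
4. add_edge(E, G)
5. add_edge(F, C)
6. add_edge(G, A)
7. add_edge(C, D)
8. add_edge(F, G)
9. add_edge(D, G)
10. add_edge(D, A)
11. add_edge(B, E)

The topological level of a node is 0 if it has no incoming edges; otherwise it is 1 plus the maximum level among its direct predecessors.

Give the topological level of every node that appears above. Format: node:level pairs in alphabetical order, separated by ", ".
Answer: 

Answer: A:4, B:0, C:1, D:2, E:1, F:0, G:3

Derivation:
Op 1: add_edge(F, E). Edges now: 1
Op 2: add_edge(B, G). Edges now: 2
Op 3: add_edge(C, G). Edges now: 3
Op 4: add_edge(E, G). Edges now: 4
Op 5: add_edge(F, C). Edges now: 5
Op 6: add_edge(G, A). Edges now: 6
Op 7: add_edge(C, D). Edges now: 7
Op 8: add_edge(F, G). Edges now: 8
Op 9: add_edge(D, G). Edges now: 9
Op 10: add_edge(D, A). Edges now: 10
Op 11: add_edge(B, E). Edges now: 11
Compute levels (Kahn BFS):
  sources (in-degree 0): B, F
  process B: level=0
    B->E: in-degree(E)=1, level(E)>=1
    B->G: in-degree(G)=4, level(G)>=1
  process F: level=0
    F->C: in-degree(C)=0, level(C)=1, enqueue
    F->E: in-degree(E)=0, level(E)=1, enqueue
    F->G: in-degree(G)=3, level(G)>=1
  process C: level=1
    C->D: in-degree(D)=0, level(D)=2, enqueue
    C->G: in-degree(G)=2, level(G)>=2
  process E: level=1
    E->G: in-degree(G)=1, level(G)>=2
  process D: level=2
    D->A: in-degree(A)=1, level(A)>=3
    D->G: in-degree(G)=0, level(G)=3, enqueue
  process G: level=3
    G->A: in-degree(A)=0, level(A)=4, enqueue
  process A: level=4
All levels: A:4, B:0, C:1, D:2, E:1, F:0, G:3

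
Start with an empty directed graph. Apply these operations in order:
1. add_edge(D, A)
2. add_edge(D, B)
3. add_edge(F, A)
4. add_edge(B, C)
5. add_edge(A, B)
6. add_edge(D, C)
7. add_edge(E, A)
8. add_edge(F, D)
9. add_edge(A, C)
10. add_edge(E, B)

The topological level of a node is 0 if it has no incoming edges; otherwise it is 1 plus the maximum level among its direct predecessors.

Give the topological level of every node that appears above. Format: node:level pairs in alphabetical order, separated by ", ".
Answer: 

Answer: A:2, B:3, C:4, D:1, E:0, F:0

Derivation:
Op 1: add_edge(D, A). Edges now: 1
Op 2: add_edge(D, B). Edges now: 2
Op 3: add_edge(F, A). Edges now: 3
Op 4: add_edge(B, C). Edges now: 4
Op 5: add_edge(A, B). Edges now: 5
Op 6: add_edge(D, C). Edges now: 6
Op 7: add_edge(E, A). Edges now: 7
Op 8: add_edge(F, D). Edges now: 8
Op 9: add_edge(A, C). Edges now: 9
Op 10: add_edge(E, B). Edges now: 10
Compute levels (Kahn BFS):
  sources (in-degree 0): E, F
  process E: level=0
    E->A: in-degree(A)=2, level(A)>=1
    E->B: in-degree(B)=2, level(B)>=1
  process F: level=0
    F->A: in-degree(A)=1, level(A)>=1
    F->D: in-degree(D)=0, level(D)=1, enqueue
  process D: level=1
    D->A: in-degree(A)=0, level(A)=2, enqueue
    D->B: in-degree(B)=1, level(B)>=2
    D->C: in-degree(C)=2, level(C)>=2
  process A: level=2
    A->B: in-degree(B)=0, level(B)=3, enqueue
    A->C: in-degree(C)=1, level(C)>=3
  process B: level=3
    B->C: in-degree(C)=0, level(C)=4, enqueue
  process C: level=4
All levels: A:2, B:3, C:4, D:1, E:0, F:0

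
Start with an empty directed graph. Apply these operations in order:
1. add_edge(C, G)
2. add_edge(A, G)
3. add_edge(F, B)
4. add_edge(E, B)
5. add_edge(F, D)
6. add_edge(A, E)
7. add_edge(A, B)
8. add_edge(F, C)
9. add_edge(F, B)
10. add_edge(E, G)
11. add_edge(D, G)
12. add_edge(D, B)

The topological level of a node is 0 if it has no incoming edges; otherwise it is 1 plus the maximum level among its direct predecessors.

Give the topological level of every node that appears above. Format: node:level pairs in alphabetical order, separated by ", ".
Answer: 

Op 1: add_edge(C, G). Edges now: 1
Op 2: add_edge(A, G). Edges now: 2
Op 3: add_edge(F, B). Edges now: 3
Op 4: add_edge(E, B). Edges now: 4
Op 5: add_edge(F, D). Edges now: 5
Op 6: add_edge(A, E). Edges now: 6
Op 7: add_edge(A, B). Edges now: 7
Op 8: add_edge(F, C). Edges now: 8
Op 9: add_edge(F, B) (duplicate, no change). Edges now: 8
Op 10: add_edge(E, G). Edges now: 9
Op 11: add_edge(D, G). Edges now: 10
Op 12: add_edge(D, B). Edges now: 11
Compute levels (Kahn BFS):
  sources (in-degree 0): A, F
  process A: level=0
    A->B: in-degree(B)=3, level(B)>=1
    A->E: in-degree(E)=0, level(E)=1, enqueue
    A->G: in-degree(G)=3, level(G)>=1
  process F: level=0
    F->B: in-degree(B)=2, level(B)>=1
    F->C: in-degree(C)=0, level(C)=1, enqueue
    F->D: in-degree(D)=0, level(D)=1, enqueue
  process E: level=1
    E->B: in-degree(B)=1, level(B)>=2
    E->G: in-degree(G)=2, level(G)>=2
  process C: level=1
    C->G: in-degree(G)=1, level(G)>=2
  process D: level=1
    D->B: in-degree(B)=0, level(B)=2, enqueue
    D->G: in-degree(G)=0, level(G)=2, enqueue
  process B: level=2
  process G: level=2
All levels: A:0, B:2, C:1, D:1, E:1, F:0, G:2

Answer: A:0, B:2, C:1, D:1, E:1, F:0, G:2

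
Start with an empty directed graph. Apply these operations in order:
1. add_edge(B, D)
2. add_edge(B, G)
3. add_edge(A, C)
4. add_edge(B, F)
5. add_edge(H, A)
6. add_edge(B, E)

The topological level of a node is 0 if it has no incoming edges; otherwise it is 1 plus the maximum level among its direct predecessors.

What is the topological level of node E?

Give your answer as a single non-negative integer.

Op 1: add_edge(B, D). Edges now: 1
Op 2: add_edge(B, G). Edges now: 2
Op 3: add_edge(A, C). Edges now: 3
Op 4: add_edge(B, F). Edges now: 4
Op 5: add_edge(H, A). Edges now: 5
Op 6: add_edge(B, E). Edges now: 6
Compute levels (Kahn BFS):
  sources (in-degree 0): B, H
  process B: level=0
    B->D: in-degree(D)=0, level(D)=1, enqueue
    B->E: in-degree(E)=0, level(E)=1, enqueue
    B->F: in-degree(F)=0, level(F)=1, enqueue
    B->G: in-degree(G)=0, level(G)=1, enqueue
  process H: level=0
    H->A: in-degree(A)=0, level(A)=1, enqueue
  process D: level=1
  process E: level=1
  process F: level=1
  process G: level=1
  process A: level=1
    A->C: in-degree(C)=0, level(C)=2, enqueue
  process C: level=2
All levels: A:1, B:0, C:2, D:1, E:1, F:1, G:1, H:0
level(E) = 1

Answer: 1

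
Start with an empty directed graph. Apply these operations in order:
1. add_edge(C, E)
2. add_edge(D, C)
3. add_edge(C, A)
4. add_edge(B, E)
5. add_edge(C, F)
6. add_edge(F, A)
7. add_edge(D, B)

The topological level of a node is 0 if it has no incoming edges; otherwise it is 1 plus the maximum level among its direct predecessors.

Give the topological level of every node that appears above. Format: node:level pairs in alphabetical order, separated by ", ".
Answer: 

Answer: A:3, B:1, C:1, D:0, E:2, F:2

Derivation:
Op 1: add_edge(C, E). Edges now: 1
Op 2: add_edge(D, C). Edges now: 2
Op 3: add_edge(C, A). Edges now: 3
Op 4: add_edge(B, E). Edges now: 4
Op 5: add_edge(C, F). Edges now: 5
Op 6: add_edge(F, A). Edges now: 6
Op 7: add_edge(D, B). Edges now: 7
Compute levels (Kahn BFS):
  sources (in-degree 0): D
  process D: level=0
    D->B: in-degree(B)=0, level(B)=1, enqueue
    D->C: in-degree(C)=0, level(C)=1, enqueue
  process B: level=1
    B->E: in-degree(E)=1, level(E)>=2
  process C: level=1
    C->A: in-degree(A)=1, level(A)>=2
    C->E: in-degree(E)=0, level(E)=2, enqueue
    C->F: in-degree(F)=0, level(F)=2, enqueue
  process E: level=2
  process F: level=2
    F->A: in-degree(A)=0, level(A)=3, enqueue
  process A: level=3
All levels: A:3, B:1, C:1, D:0, E:2, F:2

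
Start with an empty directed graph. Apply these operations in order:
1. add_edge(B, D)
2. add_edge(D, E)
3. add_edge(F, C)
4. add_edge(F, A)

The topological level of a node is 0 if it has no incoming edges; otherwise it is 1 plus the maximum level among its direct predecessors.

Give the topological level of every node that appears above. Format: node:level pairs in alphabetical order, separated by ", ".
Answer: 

Op 1: add_edge(B, D). Edges now: 1
Op 2: add_edge(D, E). Edges now: 2
Op 3: add_edge(F, C). Edges now: 3
Op 4: add_edge(F, A). Edges now: 4
Compute levels (Kahn BFS):
  sources (in-degree 0): B, F
  process B: level=0
    B->D: in-degree(D)=0, level(D)=1, enqueue
  process F: level=0
    F->A: in-degree(A)=0, level(A)=1, enqueue
    F->C: in-degree(C)=0, level(C)=1, enqueue
  process D: level=1
    D->E: in-degree(E)=0, level(E)=2, enqueue
  process A: level=1
  process C: level=1
  process E: level=2
All levels: A:1, B:0, C:1, D:1, E:2, F:0

Answer: A:1, B:0, C:1, D:1, E:2, F:0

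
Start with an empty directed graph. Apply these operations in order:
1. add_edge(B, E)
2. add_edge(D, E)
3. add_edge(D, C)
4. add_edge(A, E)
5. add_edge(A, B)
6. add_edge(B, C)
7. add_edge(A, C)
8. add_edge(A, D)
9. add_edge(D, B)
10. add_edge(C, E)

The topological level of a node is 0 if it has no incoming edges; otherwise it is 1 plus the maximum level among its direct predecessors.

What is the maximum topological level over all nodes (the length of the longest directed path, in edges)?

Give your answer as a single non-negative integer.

Op 1: add_edge(B, E). Edges now: 1
Op 2: add_edge(D, E). Edges now: 2
Op 3: add_edge(D, C). Edges now: 3
Op 4: add_edge(A, E). Edges now: 4
Op 5: add_edge(A, B). Edges now: 5
Op 6: add_edge(B, C). Edges now: 6
Op 7: add_edge(A, C). Edges now: 7
Op 8: add_edge(A, D). Edges now: 8
Op 9: add_edge(D, B). Edges now: 9
Op 10: add_edge(C, E). Edges now: 10
Compute levels (Kahn BFS):
  sources (in-degree 0): A
  process A: level=0
    A->B: in-degree(B)=1, level(B)>=1
    A->C: in-degree(C)=2, level(C)>=1
    A->D: in-degree(D)=0, level(D)=1, enqueue
    A->E: in-degree(E)=3, level(E)>=1
  process D: level=1
    D->B: in-degree(B)=0, level(B)=2, enqueue
    D->C: in-degree(C)=1, level(C)>=2
    D->E: in-degree(E)=2, level(E)>=2
  process B: level=2
    B->C: in-degree(C)=0, level(C)=3, enqueue
    B->E: in-degree(E)=1, level(E)>=3
  process C: level=3
    C->E: in-degree(E)=0, level(E)=4, enqueue
  process E: level=4
All levels: A:0, B:2, C:3, D:1, E:4
max level = 4

Answer: 4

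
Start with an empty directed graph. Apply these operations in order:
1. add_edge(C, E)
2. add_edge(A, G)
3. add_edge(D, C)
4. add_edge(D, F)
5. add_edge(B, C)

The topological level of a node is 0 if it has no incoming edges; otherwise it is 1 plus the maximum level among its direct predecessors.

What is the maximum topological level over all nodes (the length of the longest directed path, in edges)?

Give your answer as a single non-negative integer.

Op 1: add_edge(C, E). Edges now: 1
Op 2: add_edge(A, G). Edges now: 2
Op 3: add_edge(D, C). Edges now: 3
Op 4: add_edge(D, F). Edges now: 4
Op 5: add_edge(B, C). Edges now: 5
Compute levels (Kahn BFS):
  sources (in-degree 0): A, B, D
  process A: level=0
    A->G: in-degree(G)=0, level(G)=1, enqueue
  process B: level=0
    B->C: in-degree(C)=1, level(C)>=1
  process D: level=0
    D->C: in-degree(C)=0, level(C)=1, enqueue
    D->F: in-degree(F)=0, level(F)=1, enqueue
  process G: level=1
  process C: level=1
    C->E: in-degree(E)=0, level(E)=2, enqueue
  process F: level=1
  process E: level=2
All levels: A:0, B:0, C:1, D:0, E:2, F:1, G:1
max level = 2

Answer: 2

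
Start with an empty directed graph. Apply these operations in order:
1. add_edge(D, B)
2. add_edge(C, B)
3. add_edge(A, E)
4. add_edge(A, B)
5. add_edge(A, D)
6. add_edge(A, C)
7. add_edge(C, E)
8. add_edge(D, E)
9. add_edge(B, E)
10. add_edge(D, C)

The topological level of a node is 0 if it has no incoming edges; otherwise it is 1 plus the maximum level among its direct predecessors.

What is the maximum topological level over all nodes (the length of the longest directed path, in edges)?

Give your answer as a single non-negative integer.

Answer: 4

Derivation:
Op 1: add_edge(D, B). Edges now: 1
Op 2: add_edge(C, B). Edges now: 2
Op 3: add_edge(A, E). Edges now: 3
Op 4: add_edge(A, B). Edges now: 4
Op 5: add_edge(A, D). Edges now: 5
Op 6: add_edge(A, C). Edges now: 6
Op 7: add_edge(C, E). Edges now: 7
Op 8: add_edge(D, E). Edges now: 8
Op 9: add_edge(B, E). Edges now: 9
Op 10: add_edge(D, C). Edges now: 10
Compute levels (Kahn BFS):
  sources (in-degree 0): A
  process A: level=0
    A->B: in-degree(B)=2, level(B)>=1
    A->C: in-degree(C)=1, level(C)>=1
    A->D: in-degree(D)=0, level(D)=1, enqueue
    A->E: in-degree(E)=3, level(E)>=1
  process D: level=1
    D->B: in-degree(B)=1, level(B)>=2
    D->C: in-degree(C)=0, level(C)=2, enqueue
    D->E: in-degree(E)=2, level(E)>=2
  process C: level=2
    C->B: in-degree(B)=0, level(B)=3, enqueue
    C->E: in-degree(E)=1, level(E)>=3
  process B: level=3
    B->E: in-degree(E)=0, level(E)=4, enqueue
  process E: level=4
All levels: A:0, B:3, C:2, D:1, E:4
max level = 4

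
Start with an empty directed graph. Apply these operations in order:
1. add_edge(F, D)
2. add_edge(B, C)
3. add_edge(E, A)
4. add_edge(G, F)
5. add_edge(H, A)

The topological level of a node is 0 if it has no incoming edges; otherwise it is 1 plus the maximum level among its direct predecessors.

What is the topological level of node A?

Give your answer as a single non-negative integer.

Answer: 1

Derivation:
Op 1: add_edge(F, D). Edges now: 1
Op 2: add_edge(B, C). Edges now: 2
Op 3: add_edge(E, A). Edges now: 3
Op 4: add_edge(G, F). Edges now: 4
Op 5: add_edge(H, A). Edges now: 5
Compute levels (Kahn BFS):
  sources (in-degree 0): B, E, G, H
  process B: level=0
    B->C: in-degree(C)=0, level(C)=1, enqueue
  process E: level=0
    E->A: in-degree(A)=1, level(A)>=1
  process G: level=0
    G->F: in-degree(F)=0, level(F)=1, enqueue
  process H: level=0
    H->A: in-degree(A)=0, level(A)=1, enqueue
  process C: level=1
  process F: level=1
    F->D: in-degree(D)=0, level(D)=2, enqueue
  process A: level=1
  process D: level=2
All levels: A:1, B:0, C:1, D:2, E:0, F:1, G:0, H:0
level(A) = 1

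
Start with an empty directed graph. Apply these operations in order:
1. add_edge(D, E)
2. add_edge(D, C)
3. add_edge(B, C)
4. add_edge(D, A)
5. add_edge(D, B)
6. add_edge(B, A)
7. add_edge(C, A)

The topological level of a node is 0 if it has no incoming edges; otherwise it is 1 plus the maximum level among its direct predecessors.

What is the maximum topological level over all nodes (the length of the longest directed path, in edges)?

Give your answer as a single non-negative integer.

Op 1: add_edge(D, E). Edges now: 1
Op 2: add_edge(D, C). Edges now: 2
Op 3: add_edge(B, C). Edges now: 3
Op 4: add_edge(D, A). Edges now: 4
Op 5: add_edge(D, B). Edges now: 5
Op 6: add_edge(B, A). Edges now: 6
Op 7: add_edge(C, A). Edges now: 7
Compute levels (Kahn BFS):
  sources (in-degree 0): D
  process D: level=0
    D->A: in-degree(A)=2, level(A)>=1
    D->B: in-degree(B)=0, level(B)=1, enqueue
    D->C: in-degree(C)=1, level(C)>=1
    D->E: in-degree(E)=0, level(E)=1, enqueue
  process B: level=1
    B->A: in-degree(A)=1, level(A)>=2
    B->C: in-degree(C)=0, level(C)=2, enqueue
  process E: level=1
  process C: level=2
    C->A: in-degree(A)=0, level(A)=3, enqueue
  process A: level=3
All levels: A:3, B:1, C:2, D:0, E:1
max level = 3

Answer: 3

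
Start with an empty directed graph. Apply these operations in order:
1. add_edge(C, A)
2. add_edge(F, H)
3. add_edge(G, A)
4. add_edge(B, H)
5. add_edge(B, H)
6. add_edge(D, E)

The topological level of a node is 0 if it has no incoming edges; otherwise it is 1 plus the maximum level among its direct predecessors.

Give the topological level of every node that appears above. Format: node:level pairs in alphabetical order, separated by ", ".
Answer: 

Op 1: add_edge(C, A). Edges now: 1
Op 2: add_edge(F, H). Edges now: 2
Op 3: add_edge(G, A). Edges now: 3
Op 4: add_edge(B, H). Edges now: 4
Op 5: add_edge(B, H) (duplicate, no change). Edges now: 4
Op 6: add_edge(D, E). Edges now: 5
Compute levels (Kahn BFS):
  sources (in-degree 0): B, C, D, F, G
  process B: level=0
    B->H: in-degree(H)=1, level(H)>=1
  process C: level=0
    C->A: in-degree(A)=1, level(A)>=1
  process D: level=0
    D->E: in-degree(E)=0, level(E)=1, enqueue
  process F: level=0
    F->H: in-degree(H)=0, level(H)=1, enqueue
  process G: level=0
    G->A: in-degree(A)=0, level(A)=1, enqueue
  process E: level=1
  process H: level=1
  process A: level=1
All levels: A:1, B:0, C:0, D:0, E:1, F:0, G:0, H:1

Answer: A:1, B:0, C:0, D:0, E:1, F:0, G:0, H:1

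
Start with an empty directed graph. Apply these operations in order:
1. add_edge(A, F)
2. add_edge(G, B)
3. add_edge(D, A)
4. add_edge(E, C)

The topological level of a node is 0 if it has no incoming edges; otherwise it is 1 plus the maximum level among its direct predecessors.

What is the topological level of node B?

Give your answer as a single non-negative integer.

Answer: 1

Derivation:
Op 1: add_edge(A, F). Edges now: 1
Op 2: add_edge(G, B). Edges now: 2
Op 3: add_edge(D, A). Edges now: 3
Op 4: add_edge(E, C). Edges now: 4
Compute levels (Kahn BFS):
  sources (in-degree 0): D, E, G
  process D: level=0
    D->A: in-degree(A)=0, level(A)=1, enqueue
  process E: level=0
    E->C: in-degree(C)=0, level(C)=1, enqueue
  process G: level=0
    G->B: in-degree(B)=0, level(B)=1, enqueue
  process A: level=1
    A->F: in-degree(F)=0, level(F)=2, enqueue
  process C: level=1
  process B: level=1
  process F: level=2
All levels: A:1, B:1, C:1, D:0, E:0, F:2, G:0
level(B) = 1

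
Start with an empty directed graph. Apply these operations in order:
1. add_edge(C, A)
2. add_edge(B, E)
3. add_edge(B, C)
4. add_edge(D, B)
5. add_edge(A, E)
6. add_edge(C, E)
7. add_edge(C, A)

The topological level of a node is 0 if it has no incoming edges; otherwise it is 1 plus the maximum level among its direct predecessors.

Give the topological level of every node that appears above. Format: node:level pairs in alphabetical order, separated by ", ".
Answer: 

Answer: A:3, B:1, C:2, D:0, E:4

Derivation:
Op 1: add_edge(C, A). Edges now: 1
Op 2: add_edge(B, E). Edges now: 2
Op 3: add_edge(B, C). Edges now: 3
Op 4: add_edge(D, B). Edges now: 4
Op 5: add_edge(A, E). Edges now: 5
Op 6: add_edge(C, E). Edges now: 6
Op 7: add_edge(C, A) (duplicate, no change). Edges now: 6
Compute levels (Kahn BFS):
  sources (in-degree 0): D
  process D: level=0
    D->B: in-degree(B)=0, level(B)=1, enqueue
  process B: level=1
    B->C: in-degree(C)=0, level(C)=2, enqueue
    B->E: in-degree(E)=2, level(E)>=2
  process C: level=2
    C->A: in-degree(A)=0, level(A)=3, enqueue
    C->E: in-degree(E)=1, level(E)>=3
  process A: level=3
    A->E: in-degree(E)=0, level(E)=4, enqueue
  process E: level=4
All levels: A:3, B:1, C:2, D:0, E:4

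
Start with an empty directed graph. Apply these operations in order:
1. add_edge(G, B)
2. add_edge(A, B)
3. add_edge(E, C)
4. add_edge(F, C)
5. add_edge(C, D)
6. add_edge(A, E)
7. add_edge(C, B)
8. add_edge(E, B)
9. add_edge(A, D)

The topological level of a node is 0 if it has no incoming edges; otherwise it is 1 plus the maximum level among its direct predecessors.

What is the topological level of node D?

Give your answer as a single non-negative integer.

Answer: 3

Derivation:
Op 1: add_edge(G, B). Edges now: 1
Op 2: add_edge(A, B). Edges now: 2
Op 3: add_edge(E, C). Edges now: 3
Op 4: add_edge(F, C). Edges now: 4
Op 5: add_edge(C, D). Edges now: 5
Op 6: add_edge(A, E). Edges now: 6
Op 7: add_edge(C, B). Edges now: 7
Op 8: add_edge(E, B). Edges now: 8
Op 9: add_edge(A, D). Edges now: 9
Compute levels (Kahn BFS):
  sources (in-degree 0): A, F, G
  process A: level=0
    A->B: in-degree(B)=3, level(B)>=1
    A->D: in-degree(D)=1, level(D)>=1
    A->E: in-degree(E)=0, level(E)=1, enqueue
  process F: level=0
    F->C: in-degree(C)=1, level(C)>=1
  process G: level=0
    G->B: in-degree(B)=2, level(B)>=1
  process E: level=1
    E->B: in-degree(B)=1, level(B)>=2
    E->C: in-degree(C)=0, level(C)=2, enqueue
  process C: level=2
    C->B: in-degree(B)=0, level(B)=3, enqueue
    C->D: in-degree(D)=0, level(D)=3, enqueue
  process B: level=3
  process D: level=3
All levels: A:0, B:3, C:2, D:3, E:1, F:0, G:0
level(D) = 3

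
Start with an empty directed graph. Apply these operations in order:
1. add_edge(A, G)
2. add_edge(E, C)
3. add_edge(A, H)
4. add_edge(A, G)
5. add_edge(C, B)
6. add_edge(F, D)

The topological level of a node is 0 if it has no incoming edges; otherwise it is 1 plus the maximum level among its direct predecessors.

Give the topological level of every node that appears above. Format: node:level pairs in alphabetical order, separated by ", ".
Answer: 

Op 1: add_edge(A, G). Edges now: 1
Op 2: add_edge(E, C). Edges now: 2
Op 3: add_edge(A, H). Edges now: 3
Op 4: add_edge(A, G) (duplicate, no change). Edges now: 3
Op 5: add_edge(C, B). Edges now: 4
Op 6: add_edge(F, D). Edges now: 5
Compute levels (Kahn BFS):
  sources (in-degree 0): A, E, F
  process A: level=0
    A->G: in-degree(G)=0, level(G)=1, enqueue
    A->H: in-degree(H)=0, level(H)=1, enqueue
  process E: level=0
    E->C: in-degree(C)=0, level(C)=1, enqueue
  process F: level=0
    F->D: in-degree(D)=0, level(D)=1, enqueue
  process G: level=1
  process H: level=1
  process C: level=1
    C->B: in-degree(B)=0, level(B)=2, enqueue
  process D: level=1
  process B: level=2
All levels: A:0, B:2, C:1, D:1, E:0, F:0, G:1, H:1

Answer: A:0, B:2, C:1, D:1, E:0, F:0, G:1, H:1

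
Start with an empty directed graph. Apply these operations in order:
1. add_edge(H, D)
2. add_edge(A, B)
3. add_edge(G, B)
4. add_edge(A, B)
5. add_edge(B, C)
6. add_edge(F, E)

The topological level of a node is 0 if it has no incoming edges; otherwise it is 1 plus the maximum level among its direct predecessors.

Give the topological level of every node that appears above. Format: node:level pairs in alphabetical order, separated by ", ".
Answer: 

Answer: A:0, B:1, C:2, D:1, E:1, F:0, G:0, H:0

Derivation:
Op 1: add_edge(H, D). Edges now: 1
Op 2: add_edge(A, B). Edges now: 2
Op 3: add_edge(G, B). Edges now: 3
Op 4: add_edge(A, B) (duplicate, no change). Edges now: 3
Op 5: add_edge(B, C). Edges now: 4
Op 6: add_edge(F, E). Edges now: 5
Compute levels (Kahn BFS):
  sources (in-degree 0): A, F, G, H
  process A: level=0
    A->B: in-degree(B)=1, level(B)>=1
  process F: level=0
    F->E: in-degree(E)=0, level(E)=1, enqueue
  process G: level=0
    G->B: in-degree(B)=0, level(B)=1, enqueue
  process H: level=0
    H->D: in-degree(D)=0, level(D)=1, enqueue
  process E: level=1
  process B: level=1
    B->C: in-degree(C)=0, level(C)=2, enqueue
  process D: level=1
  process C: level=2
All levels: A:0, B:1, C:2, D:1, E:1, F:0, G:0, H:0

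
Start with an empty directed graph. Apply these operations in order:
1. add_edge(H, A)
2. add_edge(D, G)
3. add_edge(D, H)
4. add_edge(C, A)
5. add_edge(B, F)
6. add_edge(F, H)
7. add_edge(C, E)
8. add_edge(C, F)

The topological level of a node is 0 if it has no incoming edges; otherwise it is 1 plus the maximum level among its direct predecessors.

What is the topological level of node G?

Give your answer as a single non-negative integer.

Answer: 1

Derivation:
Op 1: add_edge(H, A). Edges now: 1
Op 2: add_edge(D, G). Edges now: 2
Op 3: add_edge(D, H). Edges now: 3
Op 4: add_edge(C, A). Edges now: 4
Op 5: add_edge(B, F). Edges now: 5
Op 6: add_edge(F, H). Edges now: 6
Op 7: add_edge(C, E). Edges now: 7
Op 8: add_edge(C, F). Edges now: 8
Compute levels (Kahn BFS):
  sources (in-degree 0): B, C, D
  process B: level=0
    B->F: in-degree(F)=1, level(F)>=1
  process C: level=0
    C->A: in-degree(A)=1, level(A)>=1
    C->E: in-degree(E)=0, level(E)=1, enqueue
    C->F: in-degree(F)=0, level(F)=1, enqueue
  process D: level=0
    D->G: in-degree(G)=0, level(G)=1, enqueue
    D->H: in-degree(H)=1, level(H)>=1
  process E: level=1
  process F: level=1
    F->H: in-degree(H)=0, level(H)=2, enqueue
  process G: level=1
  process H: level=2
    H->A: in-degree(A)=0, level(A)=3, enqueue
  process A: level=3
All levels: A:3, B:0, C:0, D:0, E:1, F:1, G:1, H:2
level(G) = 1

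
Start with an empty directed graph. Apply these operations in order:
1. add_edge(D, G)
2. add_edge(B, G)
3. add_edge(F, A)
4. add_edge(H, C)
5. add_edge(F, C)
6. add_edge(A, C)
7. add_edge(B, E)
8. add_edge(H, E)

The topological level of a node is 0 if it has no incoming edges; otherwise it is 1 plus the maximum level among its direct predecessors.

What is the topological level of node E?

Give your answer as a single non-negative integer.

Answer: 1

Derivation:
Op 1: add_edge(D, G). Edges now: 1
Op 2: add_edge(B, G). Edges now: 2
Op 3: add_edge(F, A). Edges now: 3
Op 4: add_edge(H, C). Edges now: 4
Op 5: add_edge(F, C). Edges now: 5
Op 6: add_edge(A, C). Edges now: 6
Op 7: add_edge(B, E). Edges now: 7
Op 8: add_edge(H, E). Edges now: 8
Compute levels (Kahn BFS):
  sources (in-degree 0): B, D, F, H
  process B: level=0
    B->E: in-degree(E)=1, level(E)>=1
    B->G: in-degree(G)=1, level(G)>=1
  process D: level=0
    D->G: in-degree(G)=0, level(G)=1, enqueue
  process F: level=0
    F->A: in-degree(A)=0, level(A)=1, enqueue
    F->C: in-degree(C)=2, level(C)>=1
  process H: level=0
    H->C: in-degree(C)=1, level(C)>=1
    H->E: in-degree(E)=0, level(E)=1, enqueue
  process G: level=1
  process A: level=1
    A->C: in-degree(C)=0, level(C)=2, enqueue
  process E: level=1
  process C: level=2
All levels: A:1, B:0, C:2, D:0, E:1, F:0, G:1, H:0
level(E) = 1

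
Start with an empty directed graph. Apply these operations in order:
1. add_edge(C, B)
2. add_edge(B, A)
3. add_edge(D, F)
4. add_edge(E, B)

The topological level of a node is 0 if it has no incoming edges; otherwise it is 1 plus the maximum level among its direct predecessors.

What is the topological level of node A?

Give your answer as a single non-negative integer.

Op 1: add_edge(C, B). Edges now: 1
Op 2: add_edge(B, A). Edges now: 2
Op 3: add_edge(D, F). Edges now: 3
Op 4: add_edge(E, B). Edges now: 4
Compute levels (Kahn BFS):
  sources (in-degree 0): C, D, E
  process C: level=0
    C->B: in-degree(B)=1, level(B)>=1
  process D: level=0
    D->F: in-degree(F)=0, level(F)=1, enqueue
  process E: level=0
    E->B: in-degree(B)=0, level(B)=1, enqueue
  process F: level=1
  process B: level=1
    B->A: in-degree(A)=0, level(A)=2, enqueue
  process A: level=2
All levels: A:2, B:1, C:0, D:0, E:0, F:1
level(A) = 2

Answer: 2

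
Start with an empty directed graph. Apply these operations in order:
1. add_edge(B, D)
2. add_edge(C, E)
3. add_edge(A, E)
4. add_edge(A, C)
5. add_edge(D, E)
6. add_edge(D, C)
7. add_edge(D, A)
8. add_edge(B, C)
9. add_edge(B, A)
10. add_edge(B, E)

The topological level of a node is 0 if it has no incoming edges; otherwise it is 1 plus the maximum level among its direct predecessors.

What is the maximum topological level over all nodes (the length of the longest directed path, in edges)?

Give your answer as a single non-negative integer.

Op 1: add_edge(B, D). Edges now: 1
Op 2: add_edge(C, E). Edges now: 2
Op 3: add_edge(A, E). Edges now: 3
Op 4: add_edge(A, C). Edges now: 4
Op 5: add_edge(D, E). Edges now: 5
Op 6: add_edge(D, C). Edges now: 6
Op 7: add_edge(D, A). Edges now: 7
Op 8: add_edge(B, C). Edges now: 8
Op 9: add_edge(B, A). Edges now: 9
Op 10: add_edge(B, E). Edges now: 10
Compute levels (Kahn BFS):
  sources (in-degree 0): B
  process B: level=0
    B->A: in-degree(A)=1, level(A)>=1
    B->C: in-degree(C)=2, level(C)>=1
    B->D: in-degree(D)=0, level(D)=1, enqueue
    B->E: in-degree(E)=3, level(E)>=1
  process D: level=1
    D->A: in-degree(A)=0, level(A)=2, enqueue
    D->C: in-degree(C)=1, level(C)>=2
    D->E: in-degree(E)=2, level(E)>=2
  process A: level=2
    A->C: in-degree(C)=0, level(C)=3, enqueue
    A->E: in-degree(E)=1, level(E)>=3
  process C: level=3
    C->E: in-degree(E)=0, level(E)=4, enqueue
  process E: level=4
All levels: A:2, B:0, C:3, D:1, E:4
max level = 4

Answer: 4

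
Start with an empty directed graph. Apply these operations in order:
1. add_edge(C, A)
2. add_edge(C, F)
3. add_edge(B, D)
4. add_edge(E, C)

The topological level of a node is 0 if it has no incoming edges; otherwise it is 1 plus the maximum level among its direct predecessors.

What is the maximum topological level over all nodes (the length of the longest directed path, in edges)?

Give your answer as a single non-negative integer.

Answer: 2

Derivation:
Op 1: add_edge(C, A). Edges now: 1
Op 2: add_edge(C, F). Edges now: 2
Op 3: add_edge(B, D). Edges now: 3
Op 4: add_edge(E, C). Edges now: 4
Compute levels (Kahn BFS):
  sources (in-degree 0): B, E
  process B: level=0
    B->D: in-degree(D)=0, level(D)=1, enqueue
  process E: level=0
    E->C: in-degree(C)=0, level(C)=1, enqueue
  process D: level=1
  process C: level=1
    C->A: in-degree(A)=0, level(A)=2, enqueue
    C->F: in-degree(F)=0, level(F)=2, enqueue
  process A: level=2
  process F: level=2
All levels: A:2, B:0, C:1, D:1, E:0, F:2
max level = 2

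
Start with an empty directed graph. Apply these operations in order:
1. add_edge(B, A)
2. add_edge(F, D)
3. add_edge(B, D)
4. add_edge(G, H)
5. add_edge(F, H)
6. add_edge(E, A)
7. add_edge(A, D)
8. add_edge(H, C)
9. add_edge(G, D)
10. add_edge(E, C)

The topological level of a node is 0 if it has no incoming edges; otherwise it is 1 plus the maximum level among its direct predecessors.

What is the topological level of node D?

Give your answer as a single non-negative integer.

Answer: 2

Derivation:
Op 1: add_edge(B, A). Edges now: 1
Op 2: add_edge(F, D). Edges now: 2
Op 3: add_edge(B, D). Edges now: 3
Op 4: add_edge(G, H). Edges now: 4
Op 5: add_edge(F, H). Edges now: 5
Op 6: add_edge(E, A). Edges now: 6
Op 7: add_edge(A, D). Edges now: 7
Op 8: add_edge(H, C). Edges now: 8
Op 9: add_edge(G, D). Edges now: 9
Op 10: add_edge(E, C). Edges now: 10
Compute levels (Kahn BFS):
  sources (in-degree 0): B, E, F, G
  process B: level=0
    B->A: in-degree(A)=1, level(A)>=1
    B->D: in-degree(D)=3, level(D)>=1
  process E: level=0
    E->A: in-degree(A)=0, level(A)=1, enqueue
    E->C: in-degree(C)=1, level(C)>=1
  process F: level=0
    F->D: in-degree(D)=2, level(D)>=1
    F->H: in-degree(H)=1, level(H)>=1
  process G: level=0
    G->D: in-degree(D)=1, level(D)>=1
    G->H: in-degree(H)=0, level(H)=1, enqueue
  process A: level=1
    A->D: in-degree(D)=0, level(D)=2, enqueue
  process H: level=1
    H->C: in-degree(C)=0, level(C)=2, enqueue
  process D: level=2
  process C: level=2
All levels: A:1, B:0, C:2, D:2, E:0, F:0, G:0, H:1
level(D) = 2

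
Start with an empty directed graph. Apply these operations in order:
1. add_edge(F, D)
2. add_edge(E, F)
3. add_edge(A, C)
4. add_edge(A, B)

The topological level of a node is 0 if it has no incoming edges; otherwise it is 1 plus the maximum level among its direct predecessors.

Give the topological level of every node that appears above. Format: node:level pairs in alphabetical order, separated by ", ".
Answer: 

Answer: A:0, B:1, C:1, D:2, E:0, F:1

Derivation:
Op 1: add_edge(F, D). Edges now: 1
Op 2: add_edge(E, F). Edges now: 2
Op 3: add_edge(A, C). Edges now: 3
Op 4: add_edge(A, B). Edges now: 4
Compute levels (Kahn BFS):
  sources (in-degree 0): A, E
  process A: level=0
    A->B: in-degree(B)=0, level(B)=1, enqueue
    A->C: in-degree(C)=0, level(C)=1, enqueue
  process E: level=0
    E->F: in-degree(F)=0, level(F)=1, enqueue
  process B: level=1
  process C: level=1
  process F: level=1
    F->D: in-degree(D)=0, level(D)=2, enqueue
  process D: level=2
All levels: A:0, B:1, C:1, D:2, E:0, F:1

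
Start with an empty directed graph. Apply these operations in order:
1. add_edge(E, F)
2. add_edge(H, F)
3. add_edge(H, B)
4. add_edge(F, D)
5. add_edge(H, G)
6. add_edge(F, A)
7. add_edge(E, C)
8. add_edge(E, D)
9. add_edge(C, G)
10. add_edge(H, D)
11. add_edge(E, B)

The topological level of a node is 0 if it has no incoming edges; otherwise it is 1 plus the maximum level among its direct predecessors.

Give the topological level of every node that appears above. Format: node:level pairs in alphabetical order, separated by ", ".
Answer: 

Op 1: add_edge(E, F). Edges now: 1
Op 2: add_edge(H, F). Edges now: 2
Op 3: add_edge(H, B). Edges now: 3
Op 4: add_edge(F, D). Edges now: 4
Op 5: add_edge(H, G). Edges now: 5
Op 6: add_edge(F, A). Edges now: 6
Op 7: add_edge(E, C). Edges now: 7
Op 8: add_edge(E, D). Edges now: 8
Op 9: add_edge(C, G). Edges now: 9
Op 10: add_edge(H, D). Edges now: 10
Op 11: add_edge(E, B). Edges now: 11
Compute levels (Kahn BFS):
  sources (in-degree 0): E, H
  process E: level=0
    E->B: in-degree(B)=1, level(B)>=1
    E->C: in-degree(C)=0, level(C)=1, enqueue
    E->D: in-degree(D)=2, level(D)>=1
    E->F: in-degree(F)=1, level(F)>=1
  process H: level=0
    H->B: in-degree(B)=0, level(B)=1, enqueue
    H->D: in-degree(D)=1, level(D)>=1
    H->F: in-degree(F)=0, level(F)=1, enqueue
    H->G: in-degree(G)=1, level(G)>=1
  process C: level=1
    C->G: in-degree(G)=0, level(G)=2, enqueue
  process B: level=1
  process F: level=1
    F->A: in-degree(A)=0, level(A)=2, enqueue
    F->D: in-degree(D)=0, level(D)=2, enqueue
  process G: level=2
  process A: level=2
  process D: level=2
All levels: A:2, B:1, C:1, D:2, E:0, F:1, G:2, H:0

Answer: A:2, B:1, C:1, D:2, E:0, F:1, G:2, H:0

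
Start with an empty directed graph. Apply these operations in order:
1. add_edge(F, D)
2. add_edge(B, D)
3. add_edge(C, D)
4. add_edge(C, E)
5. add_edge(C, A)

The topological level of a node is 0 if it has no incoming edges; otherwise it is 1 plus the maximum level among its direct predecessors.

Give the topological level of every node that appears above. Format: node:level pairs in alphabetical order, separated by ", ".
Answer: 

Answer: A:1, B:0, C:0, D:1, E:1, F:0

Derivation:
Op 1: add_edge(F, D). Edges now: 1
Op 2: add_edge(B, D). Edges now: 2
Op 3: add_edge(C, D). Edges now: 3
Op 4: add_edge(C, E). Edges now: 4
Op 5: add_edge(C, A). Edges now: 5
Compute levels (Kahn BFS):
  sources (in-degree 0): B, C, F
  process B: level=0
    B->D: in-degree(D)=2, level(D)>=1
  process C: level=0
    C->A: in-degree(A)=0, level(A)=1, enqueue
    C->D: in-degree(D)=1, level(D)>=1
    C->E: in-degree(E)=0, level(E)=1, enqueue
  process F: level=0
    F->D: in-degree(D)=0, level(D)=1, enqueue
  process A: level=1
  process E: level=1
  process D: level=1
All levels: A:1, B:0, C:0, D:1, E:1, F:0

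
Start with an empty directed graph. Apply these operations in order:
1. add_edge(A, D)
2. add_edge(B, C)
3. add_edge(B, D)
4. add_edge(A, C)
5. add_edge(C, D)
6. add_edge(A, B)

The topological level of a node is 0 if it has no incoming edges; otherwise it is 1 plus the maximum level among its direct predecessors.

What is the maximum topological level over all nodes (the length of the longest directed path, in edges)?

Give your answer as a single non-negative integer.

Answer: 3

Derivation:
Op 1: add_edge(A, D). Edges now: 1
Op 2: add_edge(B, C). Edges now: 2
Op 3: add_edge(B, D). Edges now: 3
Op 4: add_edge(A, C). Edges now: 4
Op 5: add_edge(C, D). Edges now: 5
Op 6: add_edge(A, B). Edges now: 6
Compute levels (Kahn BFS):
  sources (in-degree 0): A
  process A: level=0
    A->B: in-degree(B)=0, level(B)=1, enqueue
    A->C: in-degree(C)=1, level(C)>=1
    A->D: in-degree(D)=2, level(D)>=1
  process B: level=1
    B->C: in-degree(C)=0, level(C)=2, enqueue
    B->D: in-degree(D)=1, level(D)>=2
  process C: level=2
    C->D: in-degree(D)=0, level(D)=3, enqueue
  process D: level=3
All levels: A:0, B:1, C:2, D:3
max level = 3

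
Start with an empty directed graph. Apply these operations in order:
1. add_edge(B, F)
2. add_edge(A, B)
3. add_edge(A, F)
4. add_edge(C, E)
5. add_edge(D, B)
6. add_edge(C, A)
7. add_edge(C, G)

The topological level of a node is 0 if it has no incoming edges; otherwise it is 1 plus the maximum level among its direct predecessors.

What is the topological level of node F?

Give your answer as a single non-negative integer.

Answer: 3

Derivation:
Op 1: add_edge(B, F). Edges now: 1
Op 2: add_edge(A, B). Edges now: 2
Op 3: add_edge(A, F). Edges now: 3
Op 4: add_edge(C, E). Edges now: 4
Op 5: add_edge(D, B). Edges now: 5
Op 6: add_edge(C, A). Edges now: 6
Op 7: add_edge(C, G). Edges now: 7
Compute levels (Kahn BFS):
  sources (in-degree 0): C, D
  process C: level=0
    C->A: in-degree(A)=0, level(A)=1, enqueue
    C->E: in-degree(E)=0, level(E)=1, enqueue
    C->G: in-degree(G)=0, level(G)=1, enqueue
  process D: level=0
    D->B: in-degree(B)=1, level(B)>=1
  process A: level=1
    A->B: in-degree(B)=0, level(B)=2, enqueue
    A->F: in-degree(F)=1, level(F)>=2
  process E: level=1
  process G: level=1
  process B: level=2
    B->F: in-degree(F)=0, level(F)=3, enqueue
  process F: level=3
All levels: A:1, B:2, C:0, D:0, E:1, F:3, G:1
level(F) = 3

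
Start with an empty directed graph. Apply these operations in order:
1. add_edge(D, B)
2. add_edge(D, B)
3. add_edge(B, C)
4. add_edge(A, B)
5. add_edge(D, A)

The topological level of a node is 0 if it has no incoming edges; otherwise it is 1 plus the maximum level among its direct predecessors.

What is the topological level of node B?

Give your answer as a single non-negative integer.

Op 1: add_edge(D, B). Edges now: 1
Op 2: add_edge(D, B) (duplicate, no change). Edges now: 1
Op 3: add_edge(B, C). Edges now: 2
Op 4: add_edge(A, B). Edges now: 3
Op 5: add_edge(D, A). Edges now: 4
Compute levels (Kahn BFS):
  sources (in-degree 0): D
  process D: level=0
    D->A: in-degree(A)=0, level(A)=1, enqueue
    D->B: in-degree(B)=1, level(B)>=1
  process A: level=1
    A->B: in-degree(B)=0, level(B)=2, enqueue
  process B: level=2
    B->C: in-degree(C)=0, level(C)=3, enqueue
  process C: level=3
All levels: A:1, B:2, C:3, D:0
level(B) = 2

Answer: 2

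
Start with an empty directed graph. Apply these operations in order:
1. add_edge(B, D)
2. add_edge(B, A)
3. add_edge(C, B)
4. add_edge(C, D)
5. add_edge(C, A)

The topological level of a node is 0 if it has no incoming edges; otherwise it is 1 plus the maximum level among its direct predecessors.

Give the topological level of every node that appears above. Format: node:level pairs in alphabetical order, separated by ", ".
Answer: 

Answer: A:2, B:1, C:0, D:2

Derivation:
Op 1: add_edge(B, D). Edges now: 1
Op 2: add_edge(B, A). Edges now: 2
Op 3: add_edge(C, B). Edges now: 3
Op 4: add_edge(C, D). Edges now: 4
Op 5: add_edge(C, A). Edges now: 5
Compute levels (Kahn BFS):
  sources (in-degree 0): C
  process C: level=0
    C->A: in-degree(A)=1, level(A)>=1
    C->B: in-degree(B)=0, level(B)=1, enqueue
    C->D: in-degree(D)=1, level(D)>=1
  process B: level=1
    B->A: in-degree(A)=0, level(A)=2, enqueue
    B->D: in-degree(D)=0, level(D)=2, enqueue
  process A: level=2
  process D: level=2
All levels: A:2, B:1, C:0, D:2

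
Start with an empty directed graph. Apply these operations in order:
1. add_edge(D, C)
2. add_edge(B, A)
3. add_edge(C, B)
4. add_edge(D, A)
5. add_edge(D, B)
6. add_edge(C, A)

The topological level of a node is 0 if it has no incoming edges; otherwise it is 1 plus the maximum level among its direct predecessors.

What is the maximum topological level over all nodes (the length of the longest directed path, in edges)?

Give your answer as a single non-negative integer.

Answer: 3

Derivation:
Op 1: add_edge(D, C). Edges now: 1
Op 2: add_edge(B, A). Edges now: 2
Op 3: add_edge(C, B). Edges now: 3
Op 4: add_edge(D, A). Edges now: 4
Op 5: add_edge(D, B). Edges now: 5
Op 6: add_edge(C, A). Edges now: 6
Compute levels (Kahn BFS):
  sources (in-degree 0): D
  process D: level=0
    D->A: in-degree(A)=2, level(A)>=1
    D->B: in-degree(B)=1, level(B)>=1
    D->C: in-degree(C)=0, level(C)=1, enqueue
  process C: level=1
    C->A: in-degree(A)=1, level(A)>=2
    C->B: in-degree(B)=0, level(B)=2, enqueue
  process B: level=2
    B->A: in-degree(A)=0, level(A)=3, enqueue
  process A: level=3
All levels: A:3, B:2, C:1, D:0
max level = 3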